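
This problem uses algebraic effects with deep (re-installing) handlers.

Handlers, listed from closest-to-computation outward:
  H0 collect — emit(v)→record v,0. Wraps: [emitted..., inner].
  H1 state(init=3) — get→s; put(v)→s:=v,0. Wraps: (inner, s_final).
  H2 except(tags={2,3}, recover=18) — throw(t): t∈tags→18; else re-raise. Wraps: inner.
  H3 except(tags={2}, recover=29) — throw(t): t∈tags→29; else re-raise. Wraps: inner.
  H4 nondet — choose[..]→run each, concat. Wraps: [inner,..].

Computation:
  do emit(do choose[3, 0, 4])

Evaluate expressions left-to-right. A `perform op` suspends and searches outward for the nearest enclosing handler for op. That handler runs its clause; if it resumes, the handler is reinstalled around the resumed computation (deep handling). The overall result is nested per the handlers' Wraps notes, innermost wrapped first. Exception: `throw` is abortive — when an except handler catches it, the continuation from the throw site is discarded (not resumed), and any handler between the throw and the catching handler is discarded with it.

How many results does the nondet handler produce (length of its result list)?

Evaluation trace:
choose[3, 0, 4] @ H4
  branch[0] choose=3:
    emit(3) @ H0 ⇒ out+=3
    H0 returns [3, 0]
    H1 returns ([3, 0], 3)
    H2 returns ([3, 0], 3)
    H3 returns ([3, 0], 3)
    H4 returns [([3, 0], 3)]
  branch[1] choose=0:
    emit(0) @ H0 ⇒ out+=0
    H0 returns [0, 0]
    H1 returns ([0, 0], 3)
    H2 returns ([0, 0], 3)
    H3 returns ([0, 0], 3)
    H4 returns [([0, 0], 3)]
  branch[2] choose=4:
    emit(4) @ H0 ⇒ out+=4
    H0 returns [4, 0]
    H1 returns ([4, 0], 3)
    H2 returns ([4, 0], 3)
    H3 returns ([4, 0], 3)
    H4 returns [([4, 0], 3)]
= [([3, 0], 3), ([0, 0], 3), ([4, 0], 3)]

Answer: 3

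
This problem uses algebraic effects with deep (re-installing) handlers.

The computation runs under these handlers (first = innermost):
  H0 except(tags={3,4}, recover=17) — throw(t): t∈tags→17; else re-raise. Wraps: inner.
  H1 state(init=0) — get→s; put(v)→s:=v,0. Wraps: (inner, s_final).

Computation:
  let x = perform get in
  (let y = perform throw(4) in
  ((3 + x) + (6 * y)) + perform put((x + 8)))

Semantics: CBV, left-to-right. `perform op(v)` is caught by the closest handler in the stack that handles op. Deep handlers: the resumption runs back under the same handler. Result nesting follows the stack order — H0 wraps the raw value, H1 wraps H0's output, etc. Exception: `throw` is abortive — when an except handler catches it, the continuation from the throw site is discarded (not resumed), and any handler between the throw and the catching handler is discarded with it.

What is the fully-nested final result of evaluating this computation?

Working:
get @ H1 ⇒ 0
throw(4) @ H0 caught ⇒ 17
H1 returns (17, 0)
= (17, 0)

Answer: (17, 0)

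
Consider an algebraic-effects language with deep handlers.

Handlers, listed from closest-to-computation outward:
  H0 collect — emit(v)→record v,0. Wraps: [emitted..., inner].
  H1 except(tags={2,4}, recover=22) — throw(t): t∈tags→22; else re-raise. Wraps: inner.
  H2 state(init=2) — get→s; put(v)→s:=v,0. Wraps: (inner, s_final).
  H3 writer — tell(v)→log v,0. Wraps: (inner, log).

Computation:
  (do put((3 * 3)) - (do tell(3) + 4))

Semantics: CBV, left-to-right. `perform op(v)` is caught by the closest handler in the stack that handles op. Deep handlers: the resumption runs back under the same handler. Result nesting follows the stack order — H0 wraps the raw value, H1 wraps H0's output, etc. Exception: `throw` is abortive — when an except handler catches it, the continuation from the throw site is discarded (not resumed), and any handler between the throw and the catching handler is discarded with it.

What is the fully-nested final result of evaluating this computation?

Answer: (([-4], 9), (3))

Step-by-step:
put(9) @ H2 ⇒ s:=9
tell(3) @ H3 ⇒ log+=3
H0 returns [-4]
H1 returns [-4]
H2 returns ([-4], 9)
H3 returns (([-4], 9), (3))
= (([-4], 9), (3))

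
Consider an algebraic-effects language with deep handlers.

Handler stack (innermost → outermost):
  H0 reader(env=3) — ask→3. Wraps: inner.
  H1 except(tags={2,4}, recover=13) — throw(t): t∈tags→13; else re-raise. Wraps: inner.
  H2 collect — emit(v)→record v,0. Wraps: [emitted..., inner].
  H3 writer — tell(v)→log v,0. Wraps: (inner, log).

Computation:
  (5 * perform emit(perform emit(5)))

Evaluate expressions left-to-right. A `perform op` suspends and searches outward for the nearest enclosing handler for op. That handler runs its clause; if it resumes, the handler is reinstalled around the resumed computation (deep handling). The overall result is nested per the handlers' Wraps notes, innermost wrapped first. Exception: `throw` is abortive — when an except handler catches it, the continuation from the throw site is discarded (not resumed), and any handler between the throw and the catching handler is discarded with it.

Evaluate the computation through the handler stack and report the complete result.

Answer: ([5, 0, 0], ())

Working:
emit(5) @ H2 ⇒ out+=5
emit(0) @ H2 ⇒ out+=0
H0 returns 0
H1 returns 0
H2 returns [5, 0, 0]
H3 returns ([5, 0, 0], ())
= ([5, 0, 0], ())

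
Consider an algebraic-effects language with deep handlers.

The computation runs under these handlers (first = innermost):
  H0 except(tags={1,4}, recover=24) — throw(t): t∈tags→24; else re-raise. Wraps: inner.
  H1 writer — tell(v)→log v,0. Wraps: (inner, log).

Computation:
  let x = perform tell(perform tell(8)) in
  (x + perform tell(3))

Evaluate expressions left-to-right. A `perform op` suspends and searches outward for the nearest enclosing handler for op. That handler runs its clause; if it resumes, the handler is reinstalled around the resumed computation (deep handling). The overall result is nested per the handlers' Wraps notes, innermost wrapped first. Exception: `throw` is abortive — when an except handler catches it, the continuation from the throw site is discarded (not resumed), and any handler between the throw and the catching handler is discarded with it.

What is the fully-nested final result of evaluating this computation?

Answer: (0, (8, 0, 3))

Working:
tell(8) @ H1 ⇒ log+=8
tell(0) @ H1 ⇒ log+=0
tell(3) @ H1 ⇒ log+=3
H0 returns 0
H1 returns (0, (8, 0, 3))
= (0, (8, 0, 3))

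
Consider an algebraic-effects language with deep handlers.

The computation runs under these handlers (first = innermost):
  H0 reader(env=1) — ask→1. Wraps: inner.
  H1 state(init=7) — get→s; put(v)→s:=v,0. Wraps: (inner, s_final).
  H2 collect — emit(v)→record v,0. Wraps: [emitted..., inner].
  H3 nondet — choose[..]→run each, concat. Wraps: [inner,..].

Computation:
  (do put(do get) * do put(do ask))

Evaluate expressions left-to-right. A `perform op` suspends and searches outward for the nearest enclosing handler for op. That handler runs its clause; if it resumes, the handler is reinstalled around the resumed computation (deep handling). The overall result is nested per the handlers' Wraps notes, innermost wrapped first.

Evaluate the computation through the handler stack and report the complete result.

Step-by-step:
get @ H1 ⇒ 7
put(7) @ H1 ⇒ s:=7
ask @ H0 ⇒ 1
put(1) @ H1 ⇒ s:=1
H0 returns 0
H1 returns (0, 1)
H2 returns [(0, 1)]
H3 returns [[(0, 1)]]
= [[(0, 1)]]

Answer: [[(0, 1)]]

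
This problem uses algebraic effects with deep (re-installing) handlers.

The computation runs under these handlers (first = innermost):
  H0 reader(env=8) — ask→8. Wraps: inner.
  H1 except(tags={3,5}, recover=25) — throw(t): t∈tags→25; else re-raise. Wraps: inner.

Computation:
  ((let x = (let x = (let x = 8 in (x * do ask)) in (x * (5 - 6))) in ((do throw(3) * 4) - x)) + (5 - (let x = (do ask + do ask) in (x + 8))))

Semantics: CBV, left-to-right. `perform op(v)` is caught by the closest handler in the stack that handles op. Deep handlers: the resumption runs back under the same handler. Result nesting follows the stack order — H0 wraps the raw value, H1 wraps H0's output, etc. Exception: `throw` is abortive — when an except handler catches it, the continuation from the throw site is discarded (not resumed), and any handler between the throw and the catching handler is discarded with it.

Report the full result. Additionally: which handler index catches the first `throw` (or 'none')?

Answer: 25 ; first throw caught by: H1

Step-by-step:
ask @ H0 ⇒ 8
throw(3) @ H1 caught ⇒ 25
= 25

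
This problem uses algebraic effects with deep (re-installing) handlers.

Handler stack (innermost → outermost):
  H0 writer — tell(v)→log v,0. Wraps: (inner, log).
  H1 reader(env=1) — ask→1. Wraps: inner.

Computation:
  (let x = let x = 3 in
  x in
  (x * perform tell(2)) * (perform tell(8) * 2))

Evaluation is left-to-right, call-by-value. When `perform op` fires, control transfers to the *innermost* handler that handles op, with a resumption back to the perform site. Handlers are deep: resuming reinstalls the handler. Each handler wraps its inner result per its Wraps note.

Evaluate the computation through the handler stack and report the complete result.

Answer: (0, (2, 8))

Working:
tell(2) @ H0 ⇒ log+=2
tell(8) @ H0 ⇒ log+=8
H0 returns (0, (2, 8))
H1 returns (0, (2, 8))
= (0, (2, 8))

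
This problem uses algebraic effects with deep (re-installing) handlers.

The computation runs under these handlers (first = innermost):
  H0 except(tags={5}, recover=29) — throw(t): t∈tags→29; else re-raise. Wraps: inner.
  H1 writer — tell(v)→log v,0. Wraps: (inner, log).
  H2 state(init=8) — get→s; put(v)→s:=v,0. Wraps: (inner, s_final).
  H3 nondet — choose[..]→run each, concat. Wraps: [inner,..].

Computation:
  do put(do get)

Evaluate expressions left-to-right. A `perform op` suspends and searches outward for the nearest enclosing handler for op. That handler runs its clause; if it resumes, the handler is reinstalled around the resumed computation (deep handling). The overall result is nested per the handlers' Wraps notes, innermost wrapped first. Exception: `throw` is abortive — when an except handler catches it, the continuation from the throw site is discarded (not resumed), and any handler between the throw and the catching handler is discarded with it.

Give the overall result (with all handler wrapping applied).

Working:
get @ H2 ⇒ 8
put(8) @ H2 ⇒ s:=8
H0 returns 0
H1 returns (0, ())
H2 returns ((0, ()), 8)
H3 returns [((0, ()), 8)]
= [((0, ()), 8)]

Answer: [((0, ()), 8)]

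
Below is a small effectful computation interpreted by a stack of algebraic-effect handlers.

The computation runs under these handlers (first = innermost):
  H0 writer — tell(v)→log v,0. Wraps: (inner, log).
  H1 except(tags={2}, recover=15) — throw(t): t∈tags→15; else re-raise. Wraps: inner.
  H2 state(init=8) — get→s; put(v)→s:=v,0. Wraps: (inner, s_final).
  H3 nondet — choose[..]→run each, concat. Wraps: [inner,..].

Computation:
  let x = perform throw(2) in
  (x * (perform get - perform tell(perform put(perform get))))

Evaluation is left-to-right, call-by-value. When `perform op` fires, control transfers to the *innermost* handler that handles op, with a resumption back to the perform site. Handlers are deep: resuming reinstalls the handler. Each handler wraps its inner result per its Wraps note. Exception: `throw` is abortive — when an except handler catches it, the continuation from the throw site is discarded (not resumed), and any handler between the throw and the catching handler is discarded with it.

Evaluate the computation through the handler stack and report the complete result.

Step-by-step:
throw(2) @ H1 caught ⇒ 15
H2 returns (15, 8)
H3 returns [(15, 8)]
= [(15, 8)]

Answer: [(15, 8)]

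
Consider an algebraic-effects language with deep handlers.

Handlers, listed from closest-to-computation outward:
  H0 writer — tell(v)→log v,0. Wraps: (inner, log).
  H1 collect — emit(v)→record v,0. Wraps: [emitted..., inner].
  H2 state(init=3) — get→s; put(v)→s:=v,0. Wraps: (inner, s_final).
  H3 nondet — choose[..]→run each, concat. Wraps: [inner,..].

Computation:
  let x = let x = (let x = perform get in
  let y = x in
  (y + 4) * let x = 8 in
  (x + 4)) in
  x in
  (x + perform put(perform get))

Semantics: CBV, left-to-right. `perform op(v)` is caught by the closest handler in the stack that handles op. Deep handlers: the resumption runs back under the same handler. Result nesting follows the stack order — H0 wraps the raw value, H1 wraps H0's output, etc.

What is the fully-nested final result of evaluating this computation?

Answer: [([(84, ())], 3)]

Evaluation trace:
get @ H2 ⇒ 3
get @ H2 ⇒ 3
put(3) @ H2 ⇒ s:=3
H0 returns (84, ())
H1 returns [(84, ())]
H2 returns ([(84, ())], 3)
H3 returns [([(84, ())], 3)]
= [([(84, ())], 3)]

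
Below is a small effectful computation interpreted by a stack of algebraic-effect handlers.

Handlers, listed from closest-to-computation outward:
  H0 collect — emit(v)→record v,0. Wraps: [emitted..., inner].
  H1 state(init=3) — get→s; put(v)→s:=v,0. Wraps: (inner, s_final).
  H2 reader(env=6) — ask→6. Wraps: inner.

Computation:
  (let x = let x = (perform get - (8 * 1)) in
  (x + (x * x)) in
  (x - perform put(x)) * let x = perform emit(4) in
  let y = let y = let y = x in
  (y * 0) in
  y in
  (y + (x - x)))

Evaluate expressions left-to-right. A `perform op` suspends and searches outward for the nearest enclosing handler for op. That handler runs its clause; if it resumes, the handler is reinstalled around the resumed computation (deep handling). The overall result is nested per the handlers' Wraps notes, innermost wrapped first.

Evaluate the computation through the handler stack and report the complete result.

Answer: ([4, 0], 20)

Evaluation trace:
get @ H1 ⇒ 3
put(20) @ H1 ⇒ s:=20
emit(4) @ H0 ⇒ out+=4
H0 returns [4, 0]
H1 returns ([4, 0], 20)
H2 returns ([4, 0], 20)
= ([4, 0], 20)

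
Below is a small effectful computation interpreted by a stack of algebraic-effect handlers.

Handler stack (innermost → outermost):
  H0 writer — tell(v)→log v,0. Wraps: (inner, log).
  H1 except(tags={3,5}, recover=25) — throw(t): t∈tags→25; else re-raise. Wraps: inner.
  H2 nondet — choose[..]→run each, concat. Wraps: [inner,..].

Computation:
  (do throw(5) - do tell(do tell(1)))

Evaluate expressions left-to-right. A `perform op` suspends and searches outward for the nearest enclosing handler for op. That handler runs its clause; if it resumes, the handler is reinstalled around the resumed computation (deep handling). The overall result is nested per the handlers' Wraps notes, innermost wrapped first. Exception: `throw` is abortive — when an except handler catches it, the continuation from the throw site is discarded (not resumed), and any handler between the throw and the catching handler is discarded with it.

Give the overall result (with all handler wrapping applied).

Answer: [25]

Step-by-step:
throw(5) @ H1 caught ⇒ 25
H2 returns [25]
= [25]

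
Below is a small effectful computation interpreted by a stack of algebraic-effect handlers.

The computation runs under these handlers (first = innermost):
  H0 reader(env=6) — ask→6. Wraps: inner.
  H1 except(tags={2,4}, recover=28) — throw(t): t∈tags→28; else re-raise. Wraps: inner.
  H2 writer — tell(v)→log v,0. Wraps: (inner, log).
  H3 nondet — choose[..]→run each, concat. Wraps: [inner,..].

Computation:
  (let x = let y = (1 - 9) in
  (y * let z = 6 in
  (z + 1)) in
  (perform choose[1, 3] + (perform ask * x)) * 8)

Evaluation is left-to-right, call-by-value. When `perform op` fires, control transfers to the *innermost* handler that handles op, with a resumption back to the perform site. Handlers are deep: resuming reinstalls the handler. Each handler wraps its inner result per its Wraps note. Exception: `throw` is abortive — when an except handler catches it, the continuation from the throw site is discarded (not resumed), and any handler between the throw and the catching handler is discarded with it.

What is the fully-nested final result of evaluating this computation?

Answer: [(-2680, ()), (-2664, ())]

Step-by-step:
choose[1, 3] @ H3
  branch[0] choose=1:
    ask @ H0 ⇒ 6
    H0 returns -2680
    H1 returns -2680
    H2 returns (-2680, ())
    H3 returns [(-2680, ())]
  branch[1] choose=3:
    ask @ H0 ⇒ 6
    H0 returns -2664
    H1 returns -2664
    H2 returns (-2664, ())
    H3 returns [(-2664, ())]
= [(-2680, ()), (-2664, ())]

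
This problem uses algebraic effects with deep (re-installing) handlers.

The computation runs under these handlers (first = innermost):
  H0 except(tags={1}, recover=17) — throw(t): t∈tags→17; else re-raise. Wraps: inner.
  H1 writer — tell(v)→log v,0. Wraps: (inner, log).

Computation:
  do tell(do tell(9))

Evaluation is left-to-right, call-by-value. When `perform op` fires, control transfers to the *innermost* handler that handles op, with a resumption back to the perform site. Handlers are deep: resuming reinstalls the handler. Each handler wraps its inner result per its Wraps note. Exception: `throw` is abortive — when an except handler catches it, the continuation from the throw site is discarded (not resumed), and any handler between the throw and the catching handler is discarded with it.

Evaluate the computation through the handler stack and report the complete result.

Step-by-step:
tell(9) @ H1 ⇒ log+=9
tell(0) @ H1 ⇒ log+=0
H0 returns 0
H1 returns (0, (9, 0))
= (0, (9, 0))

Answer: (0, (9, 0))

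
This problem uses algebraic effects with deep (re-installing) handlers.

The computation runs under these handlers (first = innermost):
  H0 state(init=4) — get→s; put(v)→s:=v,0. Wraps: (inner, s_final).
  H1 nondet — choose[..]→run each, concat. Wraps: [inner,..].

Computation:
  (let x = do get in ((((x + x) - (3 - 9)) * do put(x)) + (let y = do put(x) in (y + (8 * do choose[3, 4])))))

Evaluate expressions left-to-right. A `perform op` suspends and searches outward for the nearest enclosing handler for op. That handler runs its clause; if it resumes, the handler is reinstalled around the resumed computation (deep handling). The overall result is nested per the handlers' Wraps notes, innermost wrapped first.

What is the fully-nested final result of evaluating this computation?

Answer: [(24, 4), (32, 4)]

Evaluation trace:
get @ H0 ⇒ 4
put(4) @ H0 ⇒ s:=4
put(4) @ H0 ⇒ s:=4
choose[3, 4] @ H1
  branch[0] choose=3:
    H0 returns (24, 4)
    H1 returns [(24, 4)]
  branch[1] choose=4:
    H0 returns (32, 4)
    H1 returns [(32, 4)]
= [(24, 4), (32, 4)]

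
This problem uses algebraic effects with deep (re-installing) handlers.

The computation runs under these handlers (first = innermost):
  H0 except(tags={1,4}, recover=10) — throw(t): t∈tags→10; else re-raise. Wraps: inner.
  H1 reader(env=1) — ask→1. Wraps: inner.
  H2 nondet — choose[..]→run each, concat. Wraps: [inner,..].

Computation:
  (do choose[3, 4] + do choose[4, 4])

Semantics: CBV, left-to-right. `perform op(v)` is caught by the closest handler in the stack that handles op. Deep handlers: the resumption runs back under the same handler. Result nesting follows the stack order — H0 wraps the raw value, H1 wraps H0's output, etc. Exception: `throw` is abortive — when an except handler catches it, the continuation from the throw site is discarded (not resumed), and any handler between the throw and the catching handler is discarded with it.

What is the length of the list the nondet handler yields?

Answer: 4

Working:
choose[3, 4] @ H2
  branch[0] choose=3:
    choose[4, 4] @ H2
      branch[0] choose=4:
        H0 returns 7
        H1 returns 7
        H2 returns [7]
      branch[1] choose=4:
        H0 returns 7
        H1 returns 7
        H2 returns [7]
  branch[1] choose=4:
    choose[4, 4] @ H2
      branch[0] choose=4:
        H0 returns 8
        H1 returns 8
        H2 returns [8]
      branch[1] choose=4:
        H0 returns 8
        H1 returns 8
        H2 returns [8]
= [7, 7, 8, 8]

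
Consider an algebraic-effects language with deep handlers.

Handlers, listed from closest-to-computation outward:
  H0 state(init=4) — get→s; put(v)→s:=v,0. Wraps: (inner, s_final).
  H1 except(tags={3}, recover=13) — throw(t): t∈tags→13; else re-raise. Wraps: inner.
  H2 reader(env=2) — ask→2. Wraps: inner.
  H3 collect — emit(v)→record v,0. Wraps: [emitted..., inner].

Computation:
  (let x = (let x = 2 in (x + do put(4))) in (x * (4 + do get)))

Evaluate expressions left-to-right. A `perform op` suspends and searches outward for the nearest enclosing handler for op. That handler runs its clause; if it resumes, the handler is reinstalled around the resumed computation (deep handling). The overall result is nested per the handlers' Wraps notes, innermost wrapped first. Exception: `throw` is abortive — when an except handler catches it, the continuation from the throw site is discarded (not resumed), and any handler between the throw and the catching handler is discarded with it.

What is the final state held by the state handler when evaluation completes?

Answer: 4

Step-by-step:
put(4) @ H0 ⇒ s:=4
get @ H0 ⇒ 4
H0 returns (16, 4)
H1 returns (16, 4)
H2 returns (16, 4)
H3 returns [(16, 4)]
= [(16, 4)]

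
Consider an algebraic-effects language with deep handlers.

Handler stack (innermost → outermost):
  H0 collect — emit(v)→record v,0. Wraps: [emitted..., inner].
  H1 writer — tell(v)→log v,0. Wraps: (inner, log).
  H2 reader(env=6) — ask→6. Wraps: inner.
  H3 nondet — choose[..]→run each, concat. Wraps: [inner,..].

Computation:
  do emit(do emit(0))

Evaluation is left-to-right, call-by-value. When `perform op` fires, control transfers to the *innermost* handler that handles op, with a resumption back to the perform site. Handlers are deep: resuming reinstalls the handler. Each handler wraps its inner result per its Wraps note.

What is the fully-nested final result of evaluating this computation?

Answer: [([0, 0, 0], ())]

Step-by-step:
emit(0) @ H0 ⇒ out+=0
emit(0) @ H0 ⇒ out+=0
H0 returns [0, 0, 0]
H1 returns ([0, 0, 0], ())
H2 returns ([0, 0, 0], ())
H3 returns [([0, 0, 0], ())]
= [([0, 0, 0], ())]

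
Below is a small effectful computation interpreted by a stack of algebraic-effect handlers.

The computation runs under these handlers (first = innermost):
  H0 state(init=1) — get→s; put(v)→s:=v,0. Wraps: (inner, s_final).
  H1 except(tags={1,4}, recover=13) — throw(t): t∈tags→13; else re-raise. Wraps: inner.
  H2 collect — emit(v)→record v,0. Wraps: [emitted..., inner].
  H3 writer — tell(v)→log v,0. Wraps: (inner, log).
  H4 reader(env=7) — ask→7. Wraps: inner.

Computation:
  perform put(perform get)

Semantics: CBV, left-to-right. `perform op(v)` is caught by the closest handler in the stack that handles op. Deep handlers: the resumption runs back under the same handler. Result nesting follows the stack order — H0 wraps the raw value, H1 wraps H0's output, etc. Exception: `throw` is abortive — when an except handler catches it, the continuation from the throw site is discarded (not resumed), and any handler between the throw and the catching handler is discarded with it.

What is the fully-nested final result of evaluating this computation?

Working:
get @ H0 ⇒ 1
put(1) @ H0 ⇒ s:=1
H0 returns (0, 1)
H1 returns (0, 1)
H2 returns [(0, 1)]
H3 returns ([(0, 1)], ())
H4 returns ([(0, 1)], ())
= ([(0, 1)], ())

Answer: ([(0, 1)], ())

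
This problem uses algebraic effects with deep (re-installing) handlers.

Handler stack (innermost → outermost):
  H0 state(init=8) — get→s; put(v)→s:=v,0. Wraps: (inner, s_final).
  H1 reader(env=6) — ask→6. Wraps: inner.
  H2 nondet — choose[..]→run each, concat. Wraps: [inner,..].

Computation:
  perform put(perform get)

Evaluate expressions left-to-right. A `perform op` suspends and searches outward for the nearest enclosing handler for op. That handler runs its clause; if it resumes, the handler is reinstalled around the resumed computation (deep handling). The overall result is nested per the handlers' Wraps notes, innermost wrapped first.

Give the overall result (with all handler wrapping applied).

Step-by-step:
get @ H0 ⇒ 8
put(8) @ H0 ⇒ s:=8
H0 returns (0, 8)
H1 returns (0, 8)
H2 returns [(0, 8)]
= [(0, 8)]

Answer: [(0, 8)]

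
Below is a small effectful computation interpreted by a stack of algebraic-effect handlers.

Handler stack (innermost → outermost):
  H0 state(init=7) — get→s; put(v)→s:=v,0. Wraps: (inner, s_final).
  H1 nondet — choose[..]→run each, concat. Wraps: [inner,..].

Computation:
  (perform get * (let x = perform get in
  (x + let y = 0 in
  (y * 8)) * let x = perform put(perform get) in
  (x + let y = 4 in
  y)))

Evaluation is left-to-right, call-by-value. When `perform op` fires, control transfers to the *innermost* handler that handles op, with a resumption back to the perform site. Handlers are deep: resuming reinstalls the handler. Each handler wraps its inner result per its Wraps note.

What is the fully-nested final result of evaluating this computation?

Step-by-step:
get @ H0 ⇒ 7
get @ H0 ⇒ 7
get @ H0 ⇒ 7
put(7) @ H0 ⇒ s:=7
H0 returns (196, 7)
H1 returns [(196, 7)]
= [(196, 7)]

Answer: [(196, 7)]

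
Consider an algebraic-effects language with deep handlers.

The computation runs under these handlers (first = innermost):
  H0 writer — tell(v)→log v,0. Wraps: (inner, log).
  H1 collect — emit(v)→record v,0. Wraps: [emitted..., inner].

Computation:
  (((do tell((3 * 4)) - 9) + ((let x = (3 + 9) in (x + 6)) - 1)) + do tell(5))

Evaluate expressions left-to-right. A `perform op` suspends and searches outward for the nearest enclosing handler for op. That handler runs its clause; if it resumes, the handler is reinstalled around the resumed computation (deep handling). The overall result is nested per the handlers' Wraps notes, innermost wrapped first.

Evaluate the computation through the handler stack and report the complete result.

Answer: [(8, (12, 5))]

Step-by-step:
tell(12) @ H0 ⇒ log+=12
tell(5) @ H0 ⇒ log+=5
H0 returns (8, (12, 5))
H1 returns [(8, (12, 5))]
= [(8, (12, 5))]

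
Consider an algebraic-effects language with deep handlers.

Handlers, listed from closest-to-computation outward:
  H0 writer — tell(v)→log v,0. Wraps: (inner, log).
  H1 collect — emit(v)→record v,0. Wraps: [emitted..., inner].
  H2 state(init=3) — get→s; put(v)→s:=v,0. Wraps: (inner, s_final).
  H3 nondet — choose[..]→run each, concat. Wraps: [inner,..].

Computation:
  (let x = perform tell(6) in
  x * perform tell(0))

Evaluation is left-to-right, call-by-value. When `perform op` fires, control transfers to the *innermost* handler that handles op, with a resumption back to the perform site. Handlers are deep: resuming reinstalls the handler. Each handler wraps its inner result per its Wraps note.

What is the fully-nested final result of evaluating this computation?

Answer: [([(0, (6, 0))], 3)]

Working:
tell(6) @ H0 ⇒ log+=6
tell(0) @ H0 ⇒ log+=0
H0 returns (0, (6, 0))
H1 returns [(0, (6, 0))]
H2 returns ([(0, (6, 0))], 3)
H3 returns [([(0, (6, 0))], 3)]
= [([(0, (6, 0))], 3)]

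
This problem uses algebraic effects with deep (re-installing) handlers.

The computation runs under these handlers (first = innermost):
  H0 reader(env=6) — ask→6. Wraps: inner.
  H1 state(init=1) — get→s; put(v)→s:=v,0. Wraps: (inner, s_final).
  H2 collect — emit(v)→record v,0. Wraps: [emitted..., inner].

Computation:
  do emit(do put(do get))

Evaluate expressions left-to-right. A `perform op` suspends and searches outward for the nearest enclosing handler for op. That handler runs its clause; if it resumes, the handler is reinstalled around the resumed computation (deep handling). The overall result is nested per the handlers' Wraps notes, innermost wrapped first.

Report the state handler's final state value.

Evaluation trace:
get @ H1 ⇒ 1
put(1) @ H1 ⇒ s:=1
emit(0) @ H2 ⇒ out+=0
H0 returns 0
H1 returns (0, 1)
H2 returns [0, (0, 1)]
= [0, (0, 1)]

Answer: 1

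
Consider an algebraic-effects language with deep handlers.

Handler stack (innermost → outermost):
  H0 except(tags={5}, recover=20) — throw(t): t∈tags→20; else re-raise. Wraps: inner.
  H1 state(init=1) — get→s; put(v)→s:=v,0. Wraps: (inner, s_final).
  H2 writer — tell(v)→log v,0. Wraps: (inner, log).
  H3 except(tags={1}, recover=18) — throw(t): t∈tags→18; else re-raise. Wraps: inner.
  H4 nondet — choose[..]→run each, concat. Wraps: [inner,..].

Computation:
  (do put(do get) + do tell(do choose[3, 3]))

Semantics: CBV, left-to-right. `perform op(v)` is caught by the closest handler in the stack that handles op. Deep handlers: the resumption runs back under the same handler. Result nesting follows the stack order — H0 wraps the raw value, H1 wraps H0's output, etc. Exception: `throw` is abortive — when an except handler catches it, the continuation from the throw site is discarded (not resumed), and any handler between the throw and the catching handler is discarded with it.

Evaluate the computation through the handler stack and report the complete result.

Answer: [((0, 1), (3)), ((0, 1), (3))]

Evaluation trace:
get @ H1 ⇒ 1
put(1) @ H1 ⇒ s:=1
choose[3, 3] @ H4
  branch[0] choose=3:
    tell(3) @ H2 ⇒ log+=3
    H0 returns 0
    H1 returns (0, 1)
    H2 returns ((0, 1), (3))
    H3 returns ((0, 1), (3))
    H4 returns [((0, 1), (3))]
  branch[1] choose=3:
    tell(3) @ H2 ⇒ log+=3
    H0 returns 0
    H1 returns (0, 1)
    H2 returns ((0, 1), (3))
    H3 returns ((0, 1), (3))
    H4 returns [((0, 1), (3))]
= [((0, 1), (3)), ((0, 1), (3))]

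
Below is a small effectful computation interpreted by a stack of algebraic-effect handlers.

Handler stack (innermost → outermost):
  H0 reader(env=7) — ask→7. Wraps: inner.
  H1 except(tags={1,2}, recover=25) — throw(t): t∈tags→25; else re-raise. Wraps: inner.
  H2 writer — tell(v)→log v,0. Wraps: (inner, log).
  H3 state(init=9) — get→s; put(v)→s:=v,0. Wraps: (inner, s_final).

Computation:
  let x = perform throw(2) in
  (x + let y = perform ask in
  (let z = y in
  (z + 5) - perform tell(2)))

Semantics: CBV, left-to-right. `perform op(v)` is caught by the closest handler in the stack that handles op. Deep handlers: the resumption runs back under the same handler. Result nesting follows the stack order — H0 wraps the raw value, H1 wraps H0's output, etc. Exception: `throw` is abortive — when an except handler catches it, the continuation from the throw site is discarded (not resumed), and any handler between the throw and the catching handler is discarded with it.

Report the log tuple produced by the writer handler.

Answer: ()

Evaluation trace:
throw(2) @ H1 caught ⇒ 25
H2 returns (25, ())
H3 returns ((25, ()), 9)
= ((25, ()), 9)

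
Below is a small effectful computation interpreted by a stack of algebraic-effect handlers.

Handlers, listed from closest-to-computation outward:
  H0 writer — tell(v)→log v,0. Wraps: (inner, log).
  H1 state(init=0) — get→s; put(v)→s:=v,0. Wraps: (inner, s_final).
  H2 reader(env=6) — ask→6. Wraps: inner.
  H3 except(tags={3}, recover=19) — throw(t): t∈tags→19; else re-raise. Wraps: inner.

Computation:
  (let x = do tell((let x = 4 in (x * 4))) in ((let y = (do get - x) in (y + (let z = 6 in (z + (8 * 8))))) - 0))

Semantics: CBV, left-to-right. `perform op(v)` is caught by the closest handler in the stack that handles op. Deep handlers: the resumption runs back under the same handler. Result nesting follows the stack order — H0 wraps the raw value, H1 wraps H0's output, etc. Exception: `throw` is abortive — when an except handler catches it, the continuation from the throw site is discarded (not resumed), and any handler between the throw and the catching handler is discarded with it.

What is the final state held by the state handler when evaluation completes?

Working:
tell(16) @ H0 ⇒ log+=16
get @ H1 ⇒ 0
H0 returns (70, (16))
H1 returns ((70, (16)), 0)
H2 returns ((70, (16)), 0)
H3 returns ((70, (16)), 0)
= ((70, (16)), 0)

Answer: 0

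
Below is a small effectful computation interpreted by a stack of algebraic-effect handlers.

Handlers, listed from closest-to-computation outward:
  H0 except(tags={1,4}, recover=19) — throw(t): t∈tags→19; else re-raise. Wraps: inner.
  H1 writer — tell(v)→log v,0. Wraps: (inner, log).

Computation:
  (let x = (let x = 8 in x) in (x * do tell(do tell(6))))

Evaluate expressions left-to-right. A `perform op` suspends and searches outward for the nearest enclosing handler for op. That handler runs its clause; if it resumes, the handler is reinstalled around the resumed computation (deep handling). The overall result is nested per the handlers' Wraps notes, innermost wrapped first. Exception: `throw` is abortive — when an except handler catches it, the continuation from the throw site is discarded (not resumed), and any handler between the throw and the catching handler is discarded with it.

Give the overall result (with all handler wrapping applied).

Evaluation trace:
tell(6) @ H1 ⇒ log+=6
tell(0) @ H1 ⇒ log+=0
H0 returns 0
H1 returns (0, (6, 0))
= (0, (6, 0))

Answer: (0, (6, 0))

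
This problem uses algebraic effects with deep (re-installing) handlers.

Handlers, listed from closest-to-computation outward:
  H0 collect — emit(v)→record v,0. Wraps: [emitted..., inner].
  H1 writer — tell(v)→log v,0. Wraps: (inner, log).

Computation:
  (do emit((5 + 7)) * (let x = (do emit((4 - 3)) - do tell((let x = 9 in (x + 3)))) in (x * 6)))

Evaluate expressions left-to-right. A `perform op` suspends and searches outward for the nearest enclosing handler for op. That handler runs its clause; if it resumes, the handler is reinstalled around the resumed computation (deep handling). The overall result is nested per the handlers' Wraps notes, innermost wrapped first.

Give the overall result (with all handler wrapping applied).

Working:
emit(12) @ H0 ⇒ out+=12
emit(1) @ H0 ⇒ out+=1
tell(12) @ H1 ⇒ log+=12
H0 returns [12, 1, 0]
H1 returns ([12, 1, 0], (12))
= ([12, 1, 0], (12))

Answer: ([12, 1, 0], (12))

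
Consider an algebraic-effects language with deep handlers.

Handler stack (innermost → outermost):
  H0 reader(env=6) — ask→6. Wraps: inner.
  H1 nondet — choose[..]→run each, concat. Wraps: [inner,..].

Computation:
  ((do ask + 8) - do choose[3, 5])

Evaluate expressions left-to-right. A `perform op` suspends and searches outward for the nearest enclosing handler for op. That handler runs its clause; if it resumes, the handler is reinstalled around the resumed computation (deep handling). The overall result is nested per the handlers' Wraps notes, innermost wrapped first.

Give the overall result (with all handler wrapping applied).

Answer: [11, 9]

Evaluation trace:
ask @ H0 ⇒ 6
choose[3, 5] @ H1
  branch[0] choose=3:
    H0 returns 11
    H1 returns [11]
  branch[1] choose=5:
    H0 returns 9
    H1 returns [9]
= [11, 9]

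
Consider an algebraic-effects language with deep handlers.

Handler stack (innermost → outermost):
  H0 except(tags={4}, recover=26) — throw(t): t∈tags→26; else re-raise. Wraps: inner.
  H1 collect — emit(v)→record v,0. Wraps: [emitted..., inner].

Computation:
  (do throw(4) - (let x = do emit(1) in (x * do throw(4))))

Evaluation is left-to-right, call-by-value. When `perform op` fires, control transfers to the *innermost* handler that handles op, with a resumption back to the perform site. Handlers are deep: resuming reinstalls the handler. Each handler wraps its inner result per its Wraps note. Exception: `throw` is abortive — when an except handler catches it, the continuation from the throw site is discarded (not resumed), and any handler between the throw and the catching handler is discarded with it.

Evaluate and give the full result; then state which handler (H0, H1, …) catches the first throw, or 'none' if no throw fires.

Answer: [26] ; first throw caught by: H0

Working:
throw(4) @ H0 caught ⇒ 26
H1 returns [26]
= [26]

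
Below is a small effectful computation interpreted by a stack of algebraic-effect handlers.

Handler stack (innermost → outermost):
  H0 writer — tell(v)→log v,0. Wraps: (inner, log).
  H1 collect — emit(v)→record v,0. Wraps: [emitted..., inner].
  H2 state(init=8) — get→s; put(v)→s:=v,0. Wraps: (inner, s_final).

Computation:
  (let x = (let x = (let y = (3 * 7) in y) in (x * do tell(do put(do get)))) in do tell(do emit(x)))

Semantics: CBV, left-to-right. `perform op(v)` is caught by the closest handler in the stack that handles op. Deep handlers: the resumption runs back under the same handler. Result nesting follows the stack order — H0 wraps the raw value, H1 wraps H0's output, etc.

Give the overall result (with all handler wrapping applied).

Evaluation trace:
get @ H2 ⇒ 8
put(8) @ H2 ⇒ s:=8
tell(0) @ H0 ⇒ log+=0
emit(0) @ H1 ⇒ out+=0
tell(0) @ H0 ⇒ log+=0
H0 returns (0, (0, 0))
H1 returns [0, (0, (0, 0))]
H2 returns ([0, (0, (0, 0))], 8)
= ([0, (0, (0, 0))], 8)

Answer: ([0, (0, (0, 0))], 8)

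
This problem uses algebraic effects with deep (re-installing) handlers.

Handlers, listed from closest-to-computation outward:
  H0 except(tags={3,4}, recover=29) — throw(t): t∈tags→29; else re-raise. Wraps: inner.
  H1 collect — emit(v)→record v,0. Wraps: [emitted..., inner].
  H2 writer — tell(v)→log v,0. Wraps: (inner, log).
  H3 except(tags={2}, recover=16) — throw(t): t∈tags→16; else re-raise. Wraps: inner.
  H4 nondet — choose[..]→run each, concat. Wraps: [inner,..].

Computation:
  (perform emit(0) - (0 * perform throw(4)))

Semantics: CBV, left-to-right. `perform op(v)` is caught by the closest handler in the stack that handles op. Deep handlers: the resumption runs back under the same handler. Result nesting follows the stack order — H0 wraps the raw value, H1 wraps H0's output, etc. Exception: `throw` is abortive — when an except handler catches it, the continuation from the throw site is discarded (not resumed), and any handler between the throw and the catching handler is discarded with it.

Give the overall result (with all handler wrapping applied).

Answer: [([0, 29], ())]

Working:
emit(0) @ H1 ⇒ out+=0
throw(4) @ H0 caught ⇒ 29
H1 returns [0, 29]
H2 returns ([0, 29], ())
H3 returns ([0, 29], ())
H4 returns [([0, 29], ())]
= [([0, 29], ())]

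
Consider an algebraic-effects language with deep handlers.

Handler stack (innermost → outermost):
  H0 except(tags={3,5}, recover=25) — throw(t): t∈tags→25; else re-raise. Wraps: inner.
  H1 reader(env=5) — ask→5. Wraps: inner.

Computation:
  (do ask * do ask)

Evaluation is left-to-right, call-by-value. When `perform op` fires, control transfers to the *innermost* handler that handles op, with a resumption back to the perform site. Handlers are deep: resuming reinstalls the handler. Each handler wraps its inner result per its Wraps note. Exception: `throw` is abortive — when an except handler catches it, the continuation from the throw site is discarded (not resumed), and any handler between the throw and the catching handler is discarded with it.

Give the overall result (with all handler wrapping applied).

Working:
ask @ H1 ⇒ 5
ask @ H1 ⇒ 5
H0 returns 25
H1 returns 25
= 25

Answer: 25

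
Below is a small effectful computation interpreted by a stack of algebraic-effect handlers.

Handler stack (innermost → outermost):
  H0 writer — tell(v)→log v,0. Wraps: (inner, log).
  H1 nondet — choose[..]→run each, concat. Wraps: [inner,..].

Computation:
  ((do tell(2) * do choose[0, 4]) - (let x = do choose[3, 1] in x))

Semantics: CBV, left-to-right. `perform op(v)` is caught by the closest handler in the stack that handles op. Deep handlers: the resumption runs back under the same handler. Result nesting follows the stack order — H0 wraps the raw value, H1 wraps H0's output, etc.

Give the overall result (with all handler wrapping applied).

Answer: [(-3, (2)), (-1, (2)), (-3, (2)), (-1, (2))]

Evaluation trace:
tell(2) @ H0 ⇒ log+=2
choose[0, 4] @ H1
  branch[0] choose=0:
    choose[3, 1] @ H1
      branch[0] choose=3:
        H0 returns (-3, (2))
        H1 returns [(-3, (2))]
      branch[1] choose=1:
        H0 returns (-1, (2))
        H1 returns [(-1, (2))]
  branch[1] choose=4:
    choose[3, 1] @ H1
      branch[0] choose=3:
        H0 returns (-3, (2))
        H1 returns [(-3, (2))]
      branch[1] choose=1:
        H0 returns (-1, (2))
        H1 returns [(-1, (2))]
= [(-3, (2)), (-1, (2)), (-3, (2)), (-1, (2))]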